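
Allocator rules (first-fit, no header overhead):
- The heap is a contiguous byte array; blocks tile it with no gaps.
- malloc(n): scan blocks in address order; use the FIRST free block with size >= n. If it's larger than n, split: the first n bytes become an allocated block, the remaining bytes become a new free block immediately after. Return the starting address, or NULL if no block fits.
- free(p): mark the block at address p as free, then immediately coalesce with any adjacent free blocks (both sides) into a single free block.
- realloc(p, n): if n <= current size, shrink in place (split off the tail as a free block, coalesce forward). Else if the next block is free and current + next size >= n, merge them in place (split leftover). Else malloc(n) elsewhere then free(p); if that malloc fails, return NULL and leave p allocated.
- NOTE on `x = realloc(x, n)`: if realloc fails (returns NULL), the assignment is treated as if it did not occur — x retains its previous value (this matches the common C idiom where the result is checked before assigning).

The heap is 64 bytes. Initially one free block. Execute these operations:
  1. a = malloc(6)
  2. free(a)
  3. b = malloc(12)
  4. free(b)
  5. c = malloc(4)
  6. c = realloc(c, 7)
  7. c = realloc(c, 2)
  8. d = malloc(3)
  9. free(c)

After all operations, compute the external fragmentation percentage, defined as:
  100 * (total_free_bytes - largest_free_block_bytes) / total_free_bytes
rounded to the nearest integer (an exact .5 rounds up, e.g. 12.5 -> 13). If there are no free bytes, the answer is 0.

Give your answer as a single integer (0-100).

Answer: 3

Derivation:
Op 1: a = malloc(6) -> a = 0; heap: [0-5 ALLOC][6-63 FREE]
Op 2: free(a) -> (freed a); heap: [0-63 FREE]
Op 3: b = malloc(12) -> b = 0; heap: [0-11 ALLOC][12-63 FREE]
Op 4: free(b) -> (freed b); heap: [0-63 FREE]
Op 5: c = malloc(4) -> c = 0; heap: [0-3 ALLOC][4-63 FREE]
Op 6: c = realloc(c, 7) -> c = 0; heap: [0-6 ALLOC][7-63 FREE]
Op 7: c = realloc(c, 2) -> c = 0; heap: [0-1 ALLOC][2-63 FREE]
Op 8: d = malloc(3) -> d = 2; heap: [0-1 ALLOC][2-4 ALLOC][5-63 FREE]
Op 9: free(c) -> (freed c); heap: [0-1 FREE][2-4 ALLOC][5-63 FREE]
Free blocks: [2 59] total_free=61 largest=59 -> 100*(61-59)/61 = 200/61 ≈ 3.279 -> rounds to 3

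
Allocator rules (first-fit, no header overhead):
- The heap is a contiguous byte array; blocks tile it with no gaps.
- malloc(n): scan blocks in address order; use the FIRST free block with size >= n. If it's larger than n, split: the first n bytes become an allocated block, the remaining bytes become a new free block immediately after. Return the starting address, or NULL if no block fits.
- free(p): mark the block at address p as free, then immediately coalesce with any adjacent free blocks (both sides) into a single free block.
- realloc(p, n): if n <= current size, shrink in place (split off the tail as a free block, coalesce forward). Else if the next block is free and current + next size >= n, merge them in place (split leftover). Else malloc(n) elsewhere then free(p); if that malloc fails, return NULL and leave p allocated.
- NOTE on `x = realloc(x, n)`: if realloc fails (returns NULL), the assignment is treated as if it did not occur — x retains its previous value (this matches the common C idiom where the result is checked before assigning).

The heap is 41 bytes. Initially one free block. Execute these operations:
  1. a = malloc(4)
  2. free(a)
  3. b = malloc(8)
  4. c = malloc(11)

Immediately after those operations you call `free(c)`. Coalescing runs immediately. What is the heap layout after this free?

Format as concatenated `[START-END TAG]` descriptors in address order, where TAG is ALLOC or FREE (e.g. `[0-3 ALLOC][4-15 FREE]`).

Answer: [0-7 ALLOC][8-40 FREE]

Derivation:
Op 1: a = malloc(4) -> a = 0; heap: [0-3 ALLOC][4-40 FREE]
Op 2: free(a) -> (freed a); heap: [0-40 FREE]
Op 3: b = malloc(8) -> b = 0; heap: [0-7 ALLOC][8-40 FREE]
Op 4: c = malloc(11) -> c = 8; heap: [0-7 ALLOC][8-18 ALLOC][19-40 FREE]
free(c): c = 8 -> block [8-18 ALLOC]; mark free, coalesce with adjacent free neighbors -> [0-7 ALLOC][8-40 FREE]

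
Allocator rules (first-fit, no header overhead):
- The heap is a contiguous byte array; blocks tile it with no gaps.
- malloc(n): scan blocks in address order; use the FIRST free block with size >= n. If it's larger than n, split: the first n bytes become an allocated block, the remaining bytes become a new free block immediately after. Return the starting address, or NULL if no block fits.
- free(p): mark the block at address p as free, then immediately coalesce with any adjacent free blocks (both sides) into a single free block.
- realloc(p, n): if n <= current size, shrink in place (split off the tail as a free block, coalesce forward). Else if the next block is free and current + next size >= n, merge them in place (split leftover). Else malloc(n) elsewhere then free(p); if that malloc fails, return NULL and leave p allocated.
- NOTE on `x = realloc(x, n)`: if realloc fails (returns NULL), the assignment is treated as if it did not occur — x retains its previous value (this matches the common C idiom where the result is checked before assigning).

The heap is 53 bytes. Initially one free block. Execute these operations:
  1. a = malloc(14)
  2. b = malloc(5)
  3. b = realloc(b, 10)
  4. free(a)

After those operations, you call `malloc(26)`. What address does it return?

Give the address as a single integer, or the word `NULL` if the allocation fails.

Op 1: a = malloc(14) -> a = 0; heap: [0-13 ALLOC][14-52 FREE]
Op 2: b = malloc(5) -> b = 14; heap: [0-13 ALLOC][14-18 ALLOC][19-52 FREE]
Op 3: b = realloc(b, 10) -> b = 14; heap: [0-13 ALLOC][14-23 ALLOC][24-52 FREE]
Op 4: free(a) -> (freed a); heap: [0-13 FREE][14-23 ALLOC][24-52 FREE]
malloc(26): first-fit scan over [0-13 FREE][14-23 ALLOC][24-52 FREE] -> 24

Answer: 24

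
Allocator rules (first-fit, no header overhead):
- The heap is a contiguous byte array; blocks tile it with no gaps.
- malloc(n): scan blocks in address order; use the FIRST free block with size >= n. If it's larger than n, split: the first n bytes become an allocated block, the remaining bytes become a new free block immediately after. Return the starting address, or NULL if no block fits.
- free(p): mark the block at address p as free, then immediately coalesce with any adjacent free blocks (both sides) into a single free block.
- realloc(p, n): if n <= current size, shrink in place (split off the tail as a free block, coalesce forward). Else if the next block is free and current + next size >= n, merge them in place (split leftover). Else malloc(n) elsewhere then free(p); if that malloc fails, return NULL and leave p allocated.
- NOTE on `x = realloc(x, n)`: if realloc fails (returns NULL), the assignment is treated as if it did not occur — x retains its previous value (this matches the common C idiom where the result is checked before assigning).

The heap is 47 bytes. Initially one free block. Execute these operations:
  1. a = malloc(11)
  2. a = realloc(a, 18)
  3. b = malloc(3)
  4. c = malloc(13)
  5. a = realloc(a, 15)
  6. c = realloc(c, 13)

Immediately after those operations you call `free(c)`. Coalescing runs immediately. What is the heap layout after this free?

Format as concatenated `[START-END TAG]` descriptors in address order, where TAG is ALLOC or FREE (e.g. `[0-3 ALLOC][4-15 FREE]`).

Answer: [0-14 ALLOC][15-17 FREE][18-20 ALLOC][21-46 FREE]

Derivation:
Op 1: a = malloc(11) -> a = 0; heap: [0-10 ALLOC][11-46 FREE]
Op 2: a = realloc(a, 18) -> a = 0; heap: [0-17 ALLOC][18-46 FREE]
Op 3: b = malloc(3) -> b = 18; heap: [0-17 ALLOC][18-20 ALLOC][21-46 FREE]
Op 4: c = malloc(13) -> c = 21; heap: [0-17 ALLOC][18-20 ALLOC][21-33 ALLOC][34-46 FREE]
Op 5: a = realloc(a, 15) -> a = 0; heap: [0-14 ALLOC][15-17 FREE][18-20 ALLOC][21-33 ALLOC][34-46 FREE]
Op 6: c = realloc(c, 13) -> c = 21; heap: [0-14 ALLOC][15-17 FREE][18-20 ALLOC][21-33 ALLOC][34-46 FREE]
free(c): c = 21 -> block [21-33 ALLOC]; mark free, coalesce with adjacent free neighbors -> [0-14 ALLOC][15-17 FREE][18-20 ALLOC][21-46 FREE]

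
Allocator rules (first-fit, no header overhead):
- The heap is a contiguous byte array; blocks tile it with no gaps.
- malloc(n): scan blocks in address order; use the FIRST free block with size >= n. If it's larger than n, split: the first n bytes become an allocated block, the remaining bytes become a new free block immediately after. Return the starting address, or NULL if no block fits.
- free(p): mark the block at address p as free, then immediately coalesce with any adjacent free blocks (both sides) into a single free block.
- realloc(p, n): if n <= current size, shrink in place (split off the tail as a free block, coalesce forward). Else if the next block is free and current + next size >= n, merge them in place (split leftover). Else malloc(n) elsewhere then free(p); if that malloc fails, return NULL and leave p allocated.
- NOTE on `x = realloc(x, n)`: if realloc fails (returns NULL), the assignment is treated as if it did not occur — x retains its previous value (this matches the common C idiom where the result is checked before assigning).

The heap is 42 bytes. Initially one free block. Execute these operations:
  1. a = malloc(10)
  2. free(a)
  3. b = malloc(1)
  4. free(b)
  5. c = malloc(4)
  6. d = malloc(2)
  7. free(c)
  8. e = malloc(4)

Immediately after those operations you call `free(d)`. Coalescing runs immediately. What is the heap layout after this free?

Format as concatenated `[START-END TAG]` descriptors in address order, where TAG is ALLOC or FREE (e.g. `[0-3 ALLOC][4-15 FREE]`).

Answer: [0-3 ALLOC][4-41 FREE]

Derivation:
Op 1: a = malloc(10) -> a = 0; heap: [0-9 ALLOC][10-41 FREE]
Op 2: free(a) -> (freed a); heap: [0-41 FREE]
Op 3: b = malloc(1) -> b = 0; heap: [0-0 ALLOC][1-41 FREE]
Op 4: free(b) -> (freed b); heap: [0-41 FREE]
Op 5: c = malloc(4) -> c = 0; heap: [0-3 ALLOC][4-41 FREE]
Op 6: d = malloc(2) -> d = 4; heap: [0-3 ALLOC][4-5 ALLOC][6-41 FREE]
Op 7: free(c) -> (freed c); heap: [0-3 FREE][4-5 ALLOC][6-41 FREE]
Op 8: e = malloc(4) -> e = 0; heap: [0-3 ALLOC][4-5 ALLOC][6-41 FREE]
free(d): d = 4 -> block [4-5 ALLOC]; mark free, coalesce with adjacent free neighbors -> [0-3 ALLOC][4-41 FREE]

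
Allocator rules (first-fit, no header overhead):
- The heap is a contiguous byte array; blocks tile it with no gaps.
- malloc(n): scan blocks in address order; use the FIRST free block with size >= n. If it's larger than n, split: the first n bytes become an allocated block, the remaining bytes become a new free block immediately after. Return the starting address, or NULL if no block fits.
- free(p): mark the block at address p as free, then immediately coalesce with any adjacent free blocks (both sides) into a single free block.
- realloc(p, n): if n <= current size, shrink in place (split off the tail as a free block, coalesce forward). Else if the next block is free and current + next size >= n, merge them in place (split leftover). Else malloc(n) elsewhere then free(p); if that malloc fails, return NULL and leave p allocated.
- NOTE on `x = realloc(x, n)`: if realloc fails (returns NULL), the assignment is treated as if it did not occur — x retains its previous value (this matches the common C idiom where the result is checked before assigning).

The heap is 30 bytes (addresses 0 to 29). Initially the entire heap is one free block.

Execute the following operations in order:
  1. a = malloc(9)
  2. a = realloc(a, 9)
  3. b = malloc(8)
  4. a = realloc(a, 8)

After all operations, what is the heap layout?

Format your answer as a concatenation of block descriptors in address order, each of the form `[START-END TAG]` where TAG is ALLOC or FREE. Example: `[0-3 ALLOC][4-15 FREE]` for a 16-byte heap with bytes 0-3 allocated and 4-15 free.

Answer: [0-7 ALLOC][8-8 FREE][9-16 ALLOC][17-29 FREE]

Derivation:
Op 1: a = malloc(9) -> a = 0; heap: [0-8 ALLOC][9-29 FREE]
Op 2: a = realloc(a, 9) -> a = 0; heap: [0-8 ALLOC][9-29 FREE]
Op 3: b = malloc(8) -> b = 9; heap: [0-8 ALLOC][9-16 ALLOC][17-29 FREE]
Op 4: a = realloc(a, 8) -> a = 0; heap: [0-7 ALLOC][8-8 FREE][9-16 ALLOC][17-29 FREE]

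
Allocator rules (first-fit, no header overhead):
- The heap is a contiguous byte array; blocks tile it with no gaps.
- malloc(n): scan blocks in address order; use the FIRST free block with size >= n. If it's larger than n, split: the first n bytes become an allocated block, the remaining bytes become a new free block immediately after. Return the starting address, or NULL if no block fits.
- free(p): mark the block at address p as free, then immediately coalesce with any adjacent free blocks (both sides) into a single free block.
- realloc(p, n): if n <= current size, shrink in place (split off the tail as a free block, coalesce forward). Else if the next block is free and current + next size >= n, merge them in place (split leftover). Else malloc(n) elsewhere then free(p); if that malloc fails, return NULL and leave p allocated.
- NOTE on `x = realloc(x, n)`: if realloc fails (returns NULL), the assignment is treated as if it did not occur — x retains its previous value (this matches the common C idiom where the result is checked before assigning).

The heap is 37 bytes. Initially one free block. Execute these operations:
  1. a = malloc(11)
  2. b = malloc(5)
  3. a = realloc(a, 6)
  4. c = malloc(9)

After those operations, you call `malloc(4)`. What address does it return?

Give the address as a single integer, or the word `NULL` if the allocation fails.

Op 1: a = malloc(11) -> a = 0; heap: [0-10 ALLOC][11-36 FREE]
Op 2: b = malloc(5) -> b = 11; heap: [0-10 ALLOC][11-15 ALLOC][16-36 FREE]
Op 3: a = realloc(a, 6) -> a = 0; heap: [0-5 ALLOC][6-10 FREE][11-15 ALLOC][16-36 FREE]
Op 4: c = malloc(9) -> c = 16; heap: [0-5 ALLOC][6-10 FREE][11-15 ALLOC][16-24 ALLOC][25-36 FREE]
malloc(4): first-fit scan over [0-5 ALLOC][6-10 FREE][11-15 ALLOC][16-24 ALLOC][25-36 FREE] -> 6

Answer: 6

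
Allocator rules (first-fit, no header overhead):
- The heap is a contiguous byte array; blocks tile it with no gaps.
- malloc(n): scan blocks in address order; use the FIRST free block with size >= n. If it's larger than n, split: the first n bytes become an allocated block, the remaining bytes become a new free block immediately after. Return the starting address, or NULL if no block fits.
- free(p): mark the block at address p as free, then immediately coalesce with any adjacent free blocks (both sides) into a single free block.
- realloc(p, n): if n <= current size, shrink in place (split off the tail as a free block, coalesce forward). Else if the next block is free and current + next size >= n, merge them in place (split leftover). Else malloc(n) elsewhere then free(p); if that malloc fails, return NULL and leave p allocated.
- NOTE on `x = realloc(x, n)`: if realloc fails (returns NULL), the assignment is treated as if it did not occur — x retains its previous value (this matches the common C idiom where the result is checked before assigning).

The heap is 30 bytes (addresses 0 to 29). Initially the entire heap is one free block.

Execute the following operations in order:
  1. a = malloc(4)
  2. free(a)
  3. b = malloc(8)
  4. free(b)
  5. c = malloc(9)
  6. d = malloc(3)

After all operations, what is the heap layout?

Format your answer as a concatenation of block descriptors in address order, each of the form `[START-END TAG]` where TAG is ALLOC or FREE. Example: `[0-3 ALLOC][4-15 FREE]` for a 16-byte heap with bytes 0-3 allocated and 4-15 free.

Answer: [0-8 ALLOC][9-11 ALLOC][12-29 FREE]

Derivation:
Op 1: a = malloc(4) -> a = 0; heap: [0-3 ALLOC][4-29 FREE]
Op 2: free(a) -> (freed a); heap: [0-29 FREE]
Op 3: b = malloc(8) -> b = 0; heap: [0-7 ALLOC][8-29 FREE]
Op 4: free(b) -> (freed b); heap: [0-29 FREE]
Op 5: c = malloc(9) -> c = 0; heap: [0-8 ALLOC][9-29 FREE]
Op 6: d = malloc(3) -> d = 9; heap: [0-8 ALLOC][9-11 ALLOC][12-29 FREE]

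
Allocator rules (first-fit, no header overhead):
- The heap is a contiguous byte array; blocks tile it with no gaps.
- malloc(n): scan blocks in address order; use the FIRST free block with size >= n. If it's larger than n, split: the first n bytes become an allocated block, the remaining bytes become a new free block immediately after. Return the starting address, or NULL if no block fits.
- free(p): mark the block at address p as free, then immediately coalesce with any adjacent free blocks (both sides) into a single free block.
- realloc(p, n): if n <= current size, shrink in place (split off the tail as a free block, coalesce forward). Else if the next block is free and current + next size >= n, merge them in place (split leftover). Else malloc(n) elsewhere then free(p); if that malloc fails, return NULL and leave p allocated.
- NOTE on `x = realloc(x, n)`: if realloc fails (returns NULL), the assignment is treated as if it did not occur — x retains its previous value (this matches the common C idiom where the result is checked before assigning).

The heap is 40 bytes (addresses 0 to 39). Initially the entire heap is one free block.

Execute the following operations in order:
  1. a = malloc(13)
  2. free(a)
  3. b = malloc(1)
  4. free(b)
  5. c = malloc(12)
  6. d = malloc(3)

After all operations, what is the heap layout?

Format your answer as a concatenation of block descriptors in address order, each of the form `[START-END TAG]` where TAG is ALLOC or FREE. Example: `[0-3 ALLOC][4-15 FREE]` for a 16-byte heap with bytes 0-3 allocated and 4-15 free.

Op 1: a = malloc(13) -> a = 0; heap: [0-12 ALLOC][13-39 FREE]
Op 2: free(a) -> (freed a); heap: [0-39 FREE]
Op 3: b = malloc(1) -> b = 0; heap: [0-0 ALLOC][1-39 FREE]
Op 4: free(b) -> (freed b); heap: [0-39 FREE]
Op 5: c = malloc(12) -> c = 0; heap: [0-11 ALLOC][12-39 FREE]
Op 6: d = malloc(3) -> d = 12; heap: [0-11 ALLOC][12-14 ALLOC][15-39 FREE]

Answer: [0-11 ALLOC][12-14 ALLOC][15-39 FREE]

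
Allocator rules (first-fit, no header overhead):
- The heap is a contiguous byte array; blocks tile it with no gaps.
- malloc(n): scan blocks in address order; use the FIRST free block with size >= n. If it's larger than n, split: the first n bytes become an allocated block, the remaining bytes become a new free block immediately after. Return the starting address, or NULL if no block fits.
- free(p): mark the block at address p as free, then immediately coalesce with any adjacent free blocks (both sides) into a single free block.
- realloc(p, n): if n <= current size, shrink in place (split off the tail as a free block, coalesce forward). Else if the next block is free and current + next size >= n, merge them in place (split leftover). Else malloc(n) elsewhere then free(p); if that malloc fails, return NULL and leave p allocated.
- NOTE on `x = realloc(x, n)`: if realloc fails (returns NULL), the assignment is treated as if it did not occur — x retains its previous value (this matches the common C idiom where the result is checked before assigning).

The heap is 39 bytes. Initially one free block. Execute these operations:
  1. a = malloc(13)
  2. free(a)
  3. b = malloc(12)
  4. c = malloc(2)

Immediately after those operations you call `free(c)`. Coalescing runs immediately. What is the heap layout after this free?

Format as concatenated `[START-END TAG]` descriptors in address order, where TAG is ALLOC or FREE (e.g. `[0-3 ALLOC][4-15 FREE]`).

Op 1: a = malloc(13) -> a = 0; heap: [0-12 ALLOC][13-38 FREE]
Op 2: free(a) -> (freed a); heap: [0-38 FREE]
Op 3: b = malloc(12) -> b = 0; heap: [0-11 ALLOC][12-38 FREE]
Op 4: c = malloc(2) -> c = 12; heap: [0-11 ALLOC][12-13 ALLOC][14-38 FREE]
free(c): c = 12 -> block [12-13 ALLOC]; mark free, coalesce with adjacent free neighbors -> [0-11 ALLOC][12-38 FREE]

Answer: [0-11 ALLOC][12-38 FREE]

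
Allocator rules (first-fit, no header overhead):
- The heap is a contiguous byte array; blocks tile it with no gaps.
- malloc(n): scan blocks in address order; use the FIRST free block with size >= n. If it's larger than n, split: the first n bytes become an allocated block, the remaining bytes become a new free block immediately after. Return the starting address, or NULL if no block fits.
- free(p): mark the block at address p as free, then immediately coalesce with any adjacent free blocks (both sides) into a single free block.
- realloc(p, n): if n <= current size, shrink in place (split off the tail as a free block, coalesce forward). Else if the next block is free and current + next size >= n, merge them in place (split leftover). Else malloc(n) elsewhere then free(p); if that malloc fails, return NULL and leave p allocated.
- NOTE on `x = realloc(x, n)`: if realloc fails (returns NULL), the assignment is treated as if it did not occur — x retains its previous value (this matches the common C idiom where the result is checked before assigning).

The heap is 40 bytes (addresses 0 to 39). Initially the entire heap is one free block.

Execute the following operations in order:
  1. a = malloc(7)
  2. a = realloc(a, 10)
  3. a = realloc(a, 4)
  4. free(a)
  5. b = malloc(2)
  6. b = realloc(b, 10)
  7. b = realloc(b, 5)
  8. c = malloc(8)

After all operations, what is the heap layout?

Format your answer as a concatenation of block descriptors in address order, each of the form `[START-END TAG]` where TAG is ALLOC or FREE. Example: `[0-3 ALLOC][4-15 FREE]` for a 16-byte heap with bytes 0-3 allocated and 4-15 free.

Op 1: a = malloc(7) -> a = 0; heap: [0-6 ALLOC][7-39 FREE]
Op 2: a = realloc(a, 10) -> a = 0; heap: [0-9 ALLOC][10-39 FREE]
Op 3: a = realloc(a, 4) -> a = 0; heap: [0-3 ALLOC][4-39 FREE]
Op 4: free(a) -> (freed a); heap: [0-39 FREE]
Op 5: b = malloc(2) -> b = 0; heap: [0-1 ALLOC][2-39 FREE]
Op 6: b = realloc(b, 10) -> b = 0; heap: [0-9 ALLOC][10-39 FREE]
Op 7: b = realloc(b, 5) -> b = 0; heap: [0-4 ALLOC][5-39 FREE]
Op 8: c = malloc(8) -> c = 5; heap: [0-4 ALLOC][5-12 ALLOC][13-39 FREE]

Answer: [0-4 ALLOC][5-12 ALLOC][13-39 FREE]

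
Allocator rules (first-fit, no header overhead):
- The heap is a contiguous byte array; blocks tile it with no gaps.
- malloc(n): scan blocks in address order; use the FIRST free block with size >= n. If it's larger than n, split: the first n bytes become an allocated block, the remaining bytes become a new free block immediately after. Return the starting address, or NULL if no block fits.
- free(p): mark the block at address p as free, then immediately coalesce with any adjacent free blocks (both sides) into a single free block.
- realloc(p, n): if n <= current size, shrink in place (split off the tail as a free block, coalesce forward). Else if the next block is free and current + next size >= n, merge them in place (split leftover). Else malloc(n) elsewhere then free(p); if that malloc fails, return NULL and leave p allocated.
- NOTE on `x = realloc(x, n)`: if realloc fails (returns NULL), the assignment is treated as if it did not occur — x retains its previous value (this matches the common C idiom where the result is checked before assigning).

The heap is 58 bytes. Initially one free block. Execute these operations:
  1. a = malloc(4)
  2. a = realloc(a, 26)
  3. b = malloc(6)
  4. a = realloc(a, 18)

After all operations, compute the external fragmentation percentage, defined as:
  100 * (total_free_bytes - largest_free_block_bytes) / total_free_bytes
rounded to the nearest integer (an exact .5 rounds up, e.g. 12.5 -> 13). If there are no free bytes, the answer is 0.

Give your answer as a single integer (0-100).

Answer: 24

Derivation:
Op 1: a = malloc(4) -> a = 0; heap: [0-3 ALLOC][4-57 FREE]
Op 2: a = realloc(a, 26) -> a = 0; heap: [0-25 ALLOC][26-57 FREE]
Op 3: b = malloc(6) -> b = 26; heap: [0-25 ALLOC][26-31 ALLOC][32-57 FREE]
Op 4: a = realloc(a, 18) -> a = 0; heap: [0-17 ALLOC][18-25 FREE][26-31 ALLOC][32-57 FREE]
Free blocks: [8 26] total_free=34 largest=26 -> 100*(34-26)/34 = 800/34 ≈ 23.529 -> rounds to 24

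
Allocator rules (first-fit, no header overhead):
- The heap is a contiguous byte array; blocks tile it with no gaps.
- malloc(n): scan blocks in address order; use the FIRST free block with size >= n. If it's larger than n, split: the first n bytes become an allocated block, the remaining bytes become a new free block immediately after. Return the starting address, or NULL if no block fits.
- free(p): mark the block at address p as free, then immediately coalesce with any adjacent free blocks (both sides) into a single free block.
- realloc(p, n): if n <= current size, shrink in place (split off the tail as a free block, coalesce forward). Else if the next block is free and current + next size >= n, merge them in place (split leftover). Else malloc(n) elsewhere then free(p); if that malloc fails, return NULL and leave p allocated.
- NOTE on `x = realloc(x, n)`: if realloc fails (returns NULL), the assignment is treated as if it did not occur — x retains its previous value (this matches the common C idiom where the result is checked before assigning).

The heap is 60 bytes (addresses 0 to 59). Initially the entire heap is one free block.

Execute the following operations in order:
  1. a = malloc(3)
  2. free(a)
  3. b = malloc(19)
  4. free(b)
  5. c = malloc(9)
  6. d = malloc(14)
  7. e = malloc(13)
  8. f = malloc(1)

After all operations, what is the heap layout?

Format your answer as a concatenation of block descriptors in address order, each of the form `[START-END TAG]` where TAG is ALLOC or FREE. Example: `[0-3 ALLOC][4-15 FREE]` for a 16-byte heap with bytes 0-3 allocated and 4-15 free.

Answer: [0-8 ALLOC][9-22 ALLOC][23-35 ALLOC][36-36 ALLOC][37-59 FREE]

Derivation:
Op 1: a = malloc(3) -> a = 0; heap: [0-2 ALLOC][3-59 FREE]
Op 2: free(a) -> (freed a); heap: [0-59 FREE]
Op 3: b = malloc(19) -> b = 0; heap: [0-18 ALLOC][19-59 FREE]
Op 4: free(b) -> (freed b); heap: [0-59 FREE]
Op 5: c = malloc(9) -> c = 0; heap: [0-8 ALLOC][9-59 FREE]
Op 6: d = malloc(14) -> d = 9; heap: [0-8 ALLOC][9-22 ALLOC][23-59 FREE]
Op 7: e = malloc(13) -> e = 23; heap: [0-8 ALLOC][9-22 ALLOC][23-35 ALLOC][36-59 FREE]
Op 8: f = malloc(1) -> f = 36; heap: [0-8 ALLOC][9-22 ALLOC][23-35 ALLOC][36-36 ALLOC][37-59 FREE]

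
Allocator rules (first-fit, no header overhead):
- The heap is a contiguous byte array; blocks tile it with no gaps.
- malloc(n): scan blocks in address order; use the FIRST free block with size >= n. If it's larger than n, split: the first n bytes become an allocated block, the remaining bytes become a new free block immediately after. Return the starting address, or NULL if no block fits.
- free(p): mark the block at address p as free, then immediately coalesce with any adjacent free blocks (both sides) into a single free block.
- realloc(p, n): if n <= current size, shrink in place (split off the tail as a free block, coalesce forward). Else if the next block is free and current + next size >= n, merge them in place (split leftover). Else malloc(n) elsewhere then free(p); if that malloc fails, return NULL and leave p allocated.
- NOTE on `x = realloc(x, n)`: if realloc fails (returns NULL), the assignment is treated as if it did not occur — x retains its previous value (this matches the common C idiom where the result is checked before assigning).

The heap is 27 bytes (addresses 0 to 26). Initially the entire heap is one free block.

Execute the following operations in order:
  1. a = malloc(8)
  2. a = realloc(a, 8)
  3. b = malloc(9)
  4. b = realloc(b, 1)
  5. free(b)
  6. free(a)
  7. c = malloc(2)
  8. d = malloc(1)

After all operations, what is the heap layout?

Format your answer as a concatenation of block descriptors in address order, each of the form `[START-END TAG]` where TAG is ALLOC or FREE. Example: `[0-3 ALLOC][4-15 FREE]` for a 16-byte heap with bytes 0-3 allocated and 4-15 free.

Op 1: a = malloc(8) -> a = 0; heap: [0-7 ALLOC][8-26 FREE]
Op 2: a = realloc(a, 8) -> a = 0; heap: [0-7 ALLOC][8-26 FREE]
Op 3: b = malloc(9) -> b = 8; heap: [0-7 ALLOC][8-16 ALLOC][17-26 FREE]
Op 4: b = realloc(b, 1) -> b = 8; heap: [0-7 ALLOC][8-8 ALLOC][9-26 FREE]
Op 5: free(b) -> (freed b); heap: [0-7 ALLOC][8-26 FREE]
Op 6: free(a) -> (freed a); heap: [0-26 FREE]
Op 7: c = malloc(2) -> c = 0; heap: [0-1 ALLOC][2-26 FREE]
Op 8: d = malloc(1) -> d = 2; heap: [0-1 ALLOC][2-2 ALLOC][3-26 FREE]

Answer: [0-1 ALLOC][2-2 ALLOC][3-26 FREE]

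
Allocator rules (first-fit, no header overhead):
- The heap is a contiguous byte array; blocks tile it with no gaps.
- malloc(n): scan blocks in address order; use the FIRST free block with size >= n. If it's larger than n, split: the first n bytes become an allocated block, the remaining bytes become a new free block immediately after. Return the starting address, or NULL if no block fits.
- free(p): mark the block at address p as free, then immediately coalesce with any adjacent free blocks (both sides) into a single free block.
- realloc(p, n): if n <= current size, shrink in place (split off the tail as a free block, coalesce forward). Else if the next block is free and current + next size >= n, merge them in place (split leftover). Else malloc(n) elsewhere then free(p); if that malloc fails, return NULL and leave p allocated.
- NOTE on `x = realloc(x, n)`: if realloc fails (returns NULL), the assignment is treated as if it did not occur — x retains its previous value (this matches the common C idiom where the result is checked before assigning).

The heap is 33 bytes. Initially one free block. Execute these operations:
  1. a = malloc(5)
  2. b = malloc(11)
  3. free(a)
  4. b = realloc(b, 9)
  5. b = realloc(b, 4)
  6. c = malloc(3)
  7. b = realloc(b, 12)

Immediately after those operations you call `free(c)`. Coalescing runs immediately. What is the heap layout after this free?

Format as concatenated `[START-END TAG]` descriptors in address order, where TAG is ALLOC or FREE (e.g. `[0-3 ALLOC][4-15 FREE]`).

Op 1: a = malloc(5) -> a = 0; heap: [0-4 ALLOC][5-32 FREE]
Op 2: b = malloc(11) -> b = 5; heap: [0-4 ALLOC][5-15 ALLOC][16-32 FREE]
Op 3: free(a) -> (freed a); heap: [0-4 FREE][5-15 ALLOC][16-32 FREE]
Op 4: b = realloc(b, 9) -> b = 5; heap: [0-4 FREE][5-13 ALLOC][14-32 FREE]
Op 5: b = realloc(b, 4) -> b = 5; heap: [0-4 FREE][5-8 ALLOC][9-32 FREE]
Op 6: c = malloc(3) -> c = 0; heap: [0-2 ALLOC][3-4 FREE][5-8 ALLOC][9-32 FREE]
Op 7: b = realloc(b, 12) -> b = 5; heap: [0-2 ALLOC][3-4 FREE][5-16 ALLOC][17-32 FREE]
free(c): c = 0 -> block [0-2 ALLOC]; mark free, coalesce with adjacent free neighbors -> [0-4 FREE][5-16 ALLOC][17-32 FREE]

Answer: [0-4 FREE][5-16 ALLOC][17-32 FREE]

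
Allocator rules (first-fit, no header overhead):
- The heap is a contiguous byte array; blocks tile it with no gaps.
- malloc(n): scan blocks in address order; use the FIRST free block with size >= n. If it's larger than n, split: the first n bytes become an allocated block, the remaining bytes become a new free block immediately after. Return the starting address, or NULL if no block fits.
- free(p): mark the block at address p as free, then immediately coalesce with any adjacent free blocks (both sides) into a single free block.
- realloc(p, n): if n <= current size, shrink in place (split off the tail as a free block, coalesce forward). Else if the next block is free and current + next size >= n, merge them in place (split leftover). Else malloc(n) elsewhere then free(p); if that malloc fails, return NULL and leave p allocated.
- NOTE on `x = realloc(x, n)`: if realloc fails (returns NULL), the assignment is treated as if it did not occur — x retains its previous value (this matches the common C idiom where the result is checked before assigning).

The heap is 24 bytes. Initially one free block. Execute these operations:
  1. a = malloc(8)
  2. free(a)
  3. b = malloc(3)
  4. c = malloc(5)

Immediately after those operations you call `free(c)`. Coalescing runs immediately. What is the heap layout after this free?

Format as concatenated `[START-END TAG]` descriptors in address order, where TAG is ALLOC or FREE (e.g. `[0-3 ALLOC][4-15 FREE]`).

Answer: [0-2 ALLOC][3-23 FREE]

Derivation:
Op 1: a = malloc(8) -> a = 0; heap: [0-7 ALLOC][8-23 FREE]
Op 2: free(a) -> (freed a); heap: [0-23 FREE]
Op 3: b = malloc(3) -> b = 0; heap: [0-2 ALLOC][3-23 FREE]
Op 4: c = malloc(5) -> c = 3; heap: [0-2 ALLOC][3-7 ALLOC][8-23 FREE]
free(c): c = 3 -> block [3-7 ALLOC]; mark free, coalesce with adjacent free neighbors -> [0-2 ALLOC][3-23 FREE]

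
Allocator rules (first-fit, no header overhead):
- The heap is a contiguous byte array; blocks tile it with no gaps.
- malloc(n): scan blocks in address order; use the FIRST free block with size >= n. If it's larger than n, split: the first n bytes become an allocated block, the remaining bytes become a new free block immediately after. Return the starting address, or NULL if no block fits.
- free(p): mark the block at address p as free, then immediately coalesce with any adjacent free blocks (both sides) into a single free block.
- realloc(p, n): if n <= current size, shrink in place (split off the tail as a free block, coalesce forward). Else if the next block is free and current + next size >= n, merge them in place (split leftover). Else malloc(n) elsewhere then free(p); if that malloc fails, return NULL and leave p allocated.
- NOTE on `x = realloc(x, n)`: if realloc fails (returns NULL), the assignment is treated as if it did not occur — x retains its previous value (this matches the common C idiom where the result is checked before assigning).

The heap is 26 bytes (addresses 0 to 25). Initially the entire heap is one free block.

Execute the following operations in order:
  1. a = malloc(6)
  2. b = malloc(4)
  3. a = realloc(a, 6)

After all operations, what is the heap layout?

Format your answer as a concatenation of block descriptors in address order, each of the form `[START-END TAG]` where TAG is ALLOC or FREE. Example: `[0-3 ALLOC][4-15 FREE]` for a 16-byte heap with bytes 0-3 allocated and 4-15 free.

Op 1: a = malloc(6) -> a = 0; heap: [0-5 ALLOC][6-25 FREE]
Op 2: b = malloc(4) -> b = 6; heap: [0-5 ALLOC][6-9 ALLOC][10-25 FREE]
Op 3: a = realloc(a, 6) -> a = 0; heap: [0-5 ALLOC][6-9 ALLOC][10-25 FREE]

Answer: [0-5 ALLOC][6-9 ALLOC][10-25 FREE]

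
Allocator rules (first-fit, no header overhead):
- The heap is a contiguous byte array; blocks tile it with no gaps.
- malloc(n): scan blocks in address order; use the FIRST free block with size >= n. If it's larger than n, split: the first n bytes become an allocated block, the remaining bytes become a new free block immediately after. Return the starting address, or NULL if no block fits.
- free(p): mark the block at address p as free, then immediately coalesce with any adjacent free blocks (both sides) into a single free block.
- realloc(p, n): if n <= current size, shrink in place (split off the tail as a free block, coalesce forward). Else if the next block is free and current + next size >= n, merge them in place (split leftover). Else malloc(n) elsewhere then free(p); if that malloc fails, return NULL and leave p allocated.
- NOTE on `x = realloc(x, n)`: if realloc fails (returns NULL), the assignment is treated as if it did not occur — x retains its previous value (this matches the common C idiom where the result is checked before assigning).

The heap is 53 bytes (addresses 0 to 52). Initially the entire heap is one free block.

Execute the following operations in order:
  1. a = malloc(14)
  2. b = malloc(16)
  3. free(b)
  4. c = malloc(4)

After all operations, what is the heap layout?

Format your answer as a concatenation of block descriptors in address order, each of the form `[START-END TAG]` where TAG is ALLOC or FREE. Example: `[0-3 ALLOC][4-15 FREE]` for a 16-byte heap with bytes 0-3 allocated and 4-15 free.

Op 1: a = malloc(14) -> a = 0; heap: [0-13 ALLOC][14-52 FREE]
Op 2: b = malloc(16) -> b = 14; heap: [0-13 ALLOC][14-29 ALLOC][30-52 FREE]
Op 3: free(b) -> (freed b); heap: [0-13 ALLOC][14-52 FREE]
Op 4: c = malloc(4) -> c = 14; heap: [0-13 ALLOC][14-17 ALLOC][18-52 FREE]

Answer: [0-13 ALLOC][14-17 ALLOC][18-52 FREE]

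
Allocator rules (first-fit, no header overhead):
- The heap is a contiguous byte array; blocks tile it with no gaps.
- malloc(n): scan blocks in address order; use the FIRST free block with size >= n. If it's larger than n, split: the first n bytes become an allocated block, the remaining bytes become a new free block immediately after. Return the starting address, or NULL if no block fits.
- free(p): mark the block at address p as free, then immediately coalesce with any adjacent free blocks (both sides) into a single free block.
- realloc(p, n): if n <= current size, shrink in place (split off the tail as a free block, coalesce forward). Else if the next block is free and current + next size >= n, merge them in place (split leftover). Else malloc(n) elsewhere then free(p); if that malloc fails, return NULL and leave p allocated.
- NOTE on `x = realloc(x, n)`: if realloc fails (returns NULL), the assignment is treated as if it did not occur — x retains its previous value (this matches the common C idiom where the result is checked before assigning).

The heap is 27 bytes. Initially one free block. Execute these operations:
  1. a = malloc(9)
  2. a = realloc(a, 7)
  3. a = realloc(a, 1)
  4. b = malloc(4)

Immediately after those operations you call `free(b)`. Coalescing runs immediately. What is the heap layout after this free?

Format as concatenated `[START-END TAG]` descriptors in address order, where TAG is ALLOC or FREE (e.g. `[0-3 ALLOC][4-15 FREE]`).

Answer: [0-0 ALLOC][1-26 FREE]

Derivation:
Op 1: a = malloc(9) -> a = 0; heap: [0-8 ALLOC][9-26 FREE]
Op 2: a = realloc(a, 7) -> a = 0; heap: [0-6 ALLOC][7-26 FREE]
Op 3: a = realloc(a, 1) -> a = 0; heap: [0-0 ALLOC][1-26 FREE]
Op 4: b = malloc(4) -> b = 1; heap: [0-0 ALLOC][1-4 ALLOC][5-26 FREE]
free(b): b = 1 -> block [1-4 ALLOC]; mark free, coalesce with adjacent free neighbors -> [0-0 ALLOC][1-26 FREE]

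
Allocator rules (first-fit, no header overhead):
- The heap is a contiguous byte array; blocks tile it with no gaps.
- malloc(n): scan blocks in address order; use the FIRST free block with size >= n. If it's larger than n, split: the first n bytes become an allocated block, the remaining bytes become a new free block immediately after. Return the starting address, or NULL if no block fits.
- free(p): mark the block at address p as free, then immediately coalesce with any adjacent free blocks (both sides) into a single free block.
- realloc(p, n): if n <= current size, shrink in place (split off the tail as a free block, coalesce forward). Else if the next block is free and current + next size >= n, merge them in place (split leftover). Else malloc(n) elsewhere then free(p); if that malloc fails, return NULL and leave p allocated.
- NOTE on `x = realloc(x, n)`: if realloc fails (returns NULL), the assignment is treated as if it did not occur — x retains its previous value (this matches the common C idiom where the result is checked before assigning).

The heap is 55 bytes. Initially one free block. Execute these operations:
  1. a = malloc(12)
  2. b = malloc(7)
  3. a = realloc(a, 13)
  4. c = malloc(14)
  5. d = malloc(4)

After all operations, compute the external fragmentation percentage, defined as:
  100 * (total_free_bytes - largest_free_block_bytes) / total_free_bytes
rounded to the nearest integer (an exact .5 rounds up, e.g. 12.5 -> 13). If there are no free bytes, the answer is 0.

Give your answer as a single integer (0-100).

Op 1: a = malloc(12) -> a = 0; heap: [0-11 ALLOC][12-54 FREE]
Op 2: b = malloc(7) -> b = 12; heap: [0-11 ALLOC][12-18 ALLOC][19-54 FREE]
Op 3: a = realloc(a, 13) -> a = 19; heap: [0-11 FREE][12-18 ALLOC][19-31 ALLOC][32-54 FREE]
Op 4: c = malloc(14) -> c = 32; heap: [0-11 FREE][12-18 ALLOC][19-31 ALLOC][32-45 ALLOC][46-54 FREE]
Op 5: d = malloc(4) -> d = 0; heap: [0-3 ALLOC][4-11 FREE][12-18 ALLOC][19-31 ALLOC][32-45 ALLOC][46-54 FREE]
Free blocks: [8 9] total_free=17 largest=9 -> 100*(17-9)/17 = 800/17 ≈ 47.059 -> rounds to 47

Answer: 47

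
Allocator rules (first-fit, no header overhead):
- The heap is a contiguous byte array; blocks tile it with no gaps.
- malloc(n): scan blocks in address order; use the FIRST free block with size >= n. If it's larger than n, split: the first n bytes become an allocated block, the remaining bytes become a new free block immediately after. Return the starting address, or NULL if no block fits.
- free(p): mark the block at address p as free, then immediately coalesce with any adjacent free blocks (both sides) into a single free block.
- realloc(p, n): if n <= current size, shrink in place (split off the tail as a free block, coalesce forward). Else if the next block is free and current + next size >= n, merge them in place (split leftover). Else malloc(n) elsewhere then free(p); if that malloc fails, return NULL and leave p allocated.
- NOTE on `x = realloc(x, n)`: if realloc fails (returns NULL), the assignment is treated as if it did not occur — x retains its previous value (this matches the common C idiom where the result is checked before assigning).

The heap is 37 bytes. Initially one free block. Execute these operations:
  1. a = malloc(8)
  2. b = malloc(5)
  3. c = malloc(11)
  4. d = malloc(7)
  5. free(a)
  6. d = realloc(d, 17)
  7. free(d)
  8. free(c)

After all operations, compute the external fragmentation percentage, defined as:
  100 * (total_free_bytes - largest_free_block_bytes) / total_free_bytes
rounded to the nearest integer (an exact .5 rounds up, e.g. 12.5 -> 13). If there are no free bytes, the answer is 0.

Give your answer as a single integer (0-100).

Op 1: a = malloc(8) -> a = 0; heap: [0-7 ALLOC][8-36 FREE]
Op 2: b = malloc(5) -> b = 8; heap: [0-7 ALLOC][8-12 ALLOC][13-36 FREE]
Op 3: c = malloc(11) -> c = 13; heap: [0-7 ALLOC][8-12 ALLOC][13-23 ALLOC][24-36 FREE]
Op 4: d = malloc(7) -> d = 24; heap: [0-7 ALLOC][8-12 ALLOC][13-23 ALLOC][24-30 ALLOC][31-36 FREE]
Op 5: free(a) -> (freed a); heap: [0-7 FREE][8-12 ALLOC][13-23 ALLOC][24-30 ALLOC][31-36 FREE]
Op 6: d = realloc(d, 17) -> NULL (d unchanged); heap: [0-7 FREE][8-12 ALLOC][13-23 ALLOC][24-30 ALLOC][31-36 FREE]
Op 7: free(d) -> (freed d); heap: [0-7 FREE][8-12 ALLOC][13-23 ALLOC][24-36 FREE]
Op 8: free(c) -> (freed c); heap: [0-7 FREE][8-12 ALLOC][13-36 FREE]
Free blocks: [8 24] total_free=32 largest=24 -> 100*(32-24)/32 = 800/32 = 25

Answer: 25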